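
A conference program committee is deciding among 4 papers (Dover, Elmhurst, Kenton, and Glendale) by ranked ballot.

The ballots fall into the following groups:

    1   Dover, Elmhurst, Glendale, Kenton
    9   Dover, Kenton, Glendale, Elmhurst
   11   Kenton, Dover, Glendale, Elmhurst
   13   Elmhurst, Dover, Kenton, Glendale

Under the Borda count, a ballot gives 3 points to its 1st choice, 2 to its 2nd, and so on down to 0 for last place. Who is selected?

Dover

Borda scores:
  Dover: 3 + 9·3 + 11·2 + 13·2 = 78
  Elmhurst: 2 + 9·0 + 11·0 + 13·3 = 41
  Kenton: 0 + 9·2 + 11·3 + 13·1 = 64
  Glendale: 1 + 9·1 + 11·1 + 13·0 = 21
Dover has the highest total.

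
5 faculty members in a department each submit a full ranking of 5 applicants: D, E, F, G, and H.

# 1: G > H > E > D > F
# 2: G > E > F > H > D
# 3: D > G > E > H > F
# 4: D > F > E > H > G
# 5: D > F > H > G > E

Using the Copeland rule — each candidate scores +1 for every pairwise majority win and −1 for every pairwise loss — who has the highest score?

Pairwise results:
  D vs E: D wins 3–2.
  D vs F: D wins 4–1.
  D vs G: D wins 3–2.
  D vs H: D wins 3–2.
  E vs F: E wins 3–2.
  E vs G: G wins 4–1.
  E vs H: E wins 3–2.
  F vs G: G wins 3–2.
  F vs H: F wins 3–2.
  G vs H: G wins 3–2.
Copeland scores (wins − losses):
  D: 4 − 0 = 4
  E: 2 − 2 = 0
  F: 1 − 3 = -2
  G: 3 − 1 = 2
  H: 0 − 4 = -4
D has the best Copeland score.

D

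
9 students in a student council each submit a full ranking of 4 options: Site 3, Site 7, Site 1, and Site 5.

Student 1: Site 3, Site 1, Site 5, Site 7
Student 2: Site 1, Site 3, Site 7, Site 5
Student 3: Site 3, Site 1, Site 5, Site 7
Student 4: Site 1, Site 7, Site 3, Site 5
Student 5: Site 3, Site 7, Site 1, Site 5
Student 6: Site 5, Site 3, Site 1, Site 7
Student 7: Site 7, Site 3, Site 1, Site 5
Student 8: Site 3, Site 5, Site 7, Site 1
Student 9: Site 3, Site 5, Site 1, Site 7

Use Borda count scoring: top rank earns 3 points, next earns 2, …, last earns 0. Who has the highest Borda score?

Site 3

Borda scores:
  Site 3: 3 + 2 + 3 + 1 + 3 + 2 + 2 + 3 + 3 = 22
  Site 7: 0 + 1 + 0 + 2 + 2 + 0 + 3 + 1 + 0 = 9
  Site 1: 2 + 3 + 2 + 3 + 1 + 1 + 1 + 0 + 1 = 14
  Site 5: 1 + 0 + 1 + 0 + 0 + 3 + 0 + 2 + 2 = 9
Site 3 has the highest total.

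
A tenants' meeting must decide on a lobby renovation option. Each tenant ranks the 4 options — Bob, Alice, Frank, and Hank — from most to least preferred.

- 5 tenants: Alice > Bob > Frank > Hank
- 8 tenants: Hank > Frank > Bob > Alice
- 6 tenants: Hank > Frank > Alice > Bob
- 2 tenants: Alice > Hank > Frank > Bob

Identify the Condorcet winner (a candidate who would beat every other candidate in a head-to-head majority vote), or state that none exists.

Hank

Head-to-head results (21 voters total):
Bob vs Alice: Alice wins 13–8.
Bob vs Frank: Frank wins 16–5.
Bob vs Hank: Hank wins 16–5.
Alice vs Frank: Frank wins 14–7.
Alice vs Hank: Hank wins 14–7.
Frank vs Hank: Hank wins 16–5.
Hank beats each rival — Bob (16–5), Alice (14–7), Frank (16–5) — so Hank is the Condorcet winner.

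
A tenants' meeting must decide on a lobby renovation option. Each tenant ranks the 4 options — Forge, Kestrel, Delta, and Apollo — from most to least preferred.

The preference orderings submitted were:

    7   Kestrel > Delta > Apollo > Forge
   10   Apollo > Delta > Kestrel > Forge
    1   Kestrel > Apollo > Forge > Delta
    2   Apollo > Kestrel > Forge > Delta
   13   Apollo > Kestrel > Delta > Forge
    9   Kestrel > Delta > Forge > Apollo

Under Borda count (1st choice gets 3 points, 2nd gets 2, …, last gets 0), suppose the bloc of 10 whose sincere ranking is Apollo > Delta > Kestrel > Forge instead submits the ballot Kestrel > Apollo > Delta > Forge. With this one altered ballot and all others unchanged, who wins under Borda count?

Borda totals with the altered ballot: Forge 12, Kestrel 111, Delta 55, Apollo 74.
The winner is unchanged: still Kestrel.

Kestrel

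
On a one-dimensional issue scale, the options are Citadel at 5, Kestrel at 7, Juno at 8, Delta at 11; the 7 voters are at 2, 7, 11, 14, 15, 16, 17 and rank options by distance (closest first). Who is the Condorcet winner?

With single-peaked preferences on a line, the Condorcet winner is the candidate closest to the median voter.
The median voter (position 14) is closest to Delta at 11.
Check: Delta vs Citadel — voters closer to Delta: 5 of 7.

Delta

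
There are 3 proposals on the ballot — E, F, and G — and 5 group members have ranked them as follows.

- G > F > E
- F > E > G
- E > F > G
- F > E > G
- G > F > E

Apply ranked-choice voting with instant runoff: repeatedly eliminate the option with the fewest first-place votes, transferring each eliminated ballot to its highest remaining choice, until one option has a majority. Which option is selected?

Round 1: F 2, G 2, E 1. E has the fewest and is eliminated.
Round 2: F 3, G 2. F has a majority.

F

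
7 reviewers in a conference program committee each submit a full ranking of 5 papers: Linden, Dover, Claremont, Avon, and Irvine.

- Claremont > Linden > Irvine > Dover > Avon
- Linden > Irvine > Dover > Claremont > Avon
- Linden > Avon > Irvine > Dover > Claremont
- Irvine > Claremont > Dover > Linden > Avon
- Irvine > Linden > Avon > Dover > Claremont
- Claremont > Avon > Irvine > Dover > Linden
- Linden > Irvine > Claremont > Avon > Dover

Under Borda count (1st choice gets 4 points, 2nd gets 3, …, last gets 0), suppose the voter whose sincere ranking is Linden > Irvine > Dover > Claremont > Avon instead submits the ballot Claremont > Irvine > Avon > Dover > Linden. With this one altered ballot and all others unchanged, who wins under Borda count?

Borda totals with the altered ballot: Linden 15, Dover 7, Claremont 17, Avon 11, Irvine 20.
The winner is unchanged: still Irvine.

Irvine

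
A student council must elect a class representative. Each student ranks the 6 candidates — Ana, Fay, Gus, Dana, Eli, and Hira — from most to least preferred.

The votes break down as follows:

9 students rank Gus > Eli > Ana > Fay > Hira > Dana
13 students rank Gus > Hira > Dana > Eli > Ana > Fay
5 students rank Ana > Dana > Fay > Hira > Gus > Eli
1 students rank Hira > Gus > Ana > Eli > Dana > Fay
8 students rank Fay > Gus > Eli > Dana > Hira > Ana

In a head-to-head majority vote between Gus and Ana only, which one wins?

Gus

Ballots ranking Gus above Ana: 9+13+1+8 = 31.
Ballots ranking Ana above Gus: 5.
Gus wins the head-to-head, 31–5.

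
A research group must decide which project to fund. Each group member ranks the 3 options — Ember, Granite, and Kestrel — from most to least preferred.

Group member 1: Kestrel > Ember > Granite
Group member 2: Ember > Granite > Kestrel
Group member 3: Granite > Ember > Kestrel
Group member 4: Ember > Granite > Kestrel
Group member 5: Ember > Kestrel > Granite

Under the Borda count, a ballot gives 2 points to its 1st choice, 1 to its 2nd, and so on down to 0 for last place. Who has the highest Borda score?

Borda scores:
  Ember: 1 + 2 + 1 + 2 + 2 = 8
  Granite: 0 + 1 + 2 + 1 + 0 = 4
  Kestrel: 2 + 0 + 0 + 0 + 1 = 3
Ember has the highest total.

Ember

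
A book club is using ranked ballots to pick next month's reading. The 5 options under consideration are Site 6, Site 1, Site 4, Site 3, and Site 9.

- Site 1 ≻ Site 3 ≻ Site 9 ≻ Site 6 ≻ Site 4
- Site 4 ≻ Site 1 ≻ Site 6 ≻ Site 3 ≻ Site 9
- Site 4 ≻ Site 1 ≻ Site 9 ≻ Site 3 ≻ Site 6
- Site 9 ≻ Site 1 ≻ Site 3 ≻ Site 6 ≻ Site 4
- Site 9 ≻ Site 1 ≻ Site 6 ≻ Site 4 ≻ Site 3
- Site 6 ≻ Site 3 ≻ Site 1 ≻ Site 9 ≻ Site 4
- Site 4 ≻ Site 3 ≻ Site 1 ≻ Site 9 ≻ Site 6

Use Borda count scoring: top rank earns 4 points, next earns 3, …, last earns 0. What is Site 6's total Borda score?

10

Borda scores:
  Site 6: 1 + 2 + 0 + 1 + 2 + 4 + 0 = 10
  Site 1: 4 + 3 + 3 + 3 + 3 + 2 + 2 = 20
  Site 4: 0 + 4 + 4 + 0 + 1 + 0 + 4 = 13
  Site 3: 3 + 1 + 1 + 2 + 0 + 3 + 3 = 13
  Site 9: 2 + 0 + 2 + 4 + 4 + 1 + 1 = 14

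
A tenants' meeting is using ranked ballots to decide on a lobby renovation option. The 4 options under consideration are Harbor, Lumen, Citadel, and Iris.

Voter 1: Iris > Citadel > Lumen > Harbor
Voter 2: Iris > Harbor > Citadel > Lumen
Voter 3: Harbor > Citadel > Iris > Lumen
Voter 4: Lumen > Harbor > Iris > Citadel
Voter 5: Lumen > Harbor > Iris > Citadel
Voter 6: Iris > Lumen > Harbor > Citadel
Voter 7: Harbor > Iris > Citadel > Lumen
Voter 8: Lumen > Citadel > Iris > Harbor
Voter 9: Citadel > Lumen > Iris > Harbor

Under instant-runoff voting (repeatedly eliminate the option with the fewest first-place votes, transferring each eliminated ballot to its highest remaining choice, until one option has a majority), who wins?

Round 1: Lumen 3, Iris 3, Harbor 2, Citadel 1. Citadel has the fewest and is eliminated.
Round 2: Lumen 4, Iris 3, Harbor 2. Harbor has the fewest and is eliminated.
Round 3: Iris 5, Lumen 4. Iris has a majority.

Iris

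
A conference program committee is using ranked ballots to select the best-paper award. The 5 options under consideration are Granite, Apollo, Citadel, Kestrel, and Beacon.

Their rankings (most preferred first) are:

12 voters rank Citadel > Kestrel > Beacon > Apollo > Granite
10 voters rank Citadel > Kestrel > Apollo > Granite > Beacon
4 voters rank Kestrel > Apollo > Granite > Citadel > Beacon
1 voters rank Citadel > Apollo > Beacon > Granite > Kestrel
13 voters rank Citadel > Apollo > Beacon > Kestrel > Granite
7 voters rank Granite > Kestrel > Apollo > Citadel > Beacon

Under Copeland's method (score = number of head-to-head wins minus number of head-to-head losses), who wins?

Pairwise results:
  Granite vs Apollo: Apollo wins 40–7.
  Granite vs Citadel: Citadel wins 36–11.
  Granite vs Kestrel: Kestrel wins 39–8.
  Granite vs Beacon: Beacon wins 26–21.
  Apollo vs Citadel: Citadel wins 36–11.
  Apollo vs Kestrel: Kestrel wins 33–14.
  Apollo vs Beacon: Apollo wins 35–12.
  Citadel vs Kestrel: Citadel wins 36–11.
  Citadel vs Beacon: Citadel wins 47–0.
  Kestrel vs Beacon: Kestrel wins 33–14.
Copeland scores (wins − losses):
  Granite: 0 − 4 = -4
  Apollo: 2 − 2 = 0
  Citadel: 4 − 0 = 4
  Kestrel: 3 − 1 = 2
  Beacon: 1 − 3 = -2
Citadel has the best Copeland score.

Citadel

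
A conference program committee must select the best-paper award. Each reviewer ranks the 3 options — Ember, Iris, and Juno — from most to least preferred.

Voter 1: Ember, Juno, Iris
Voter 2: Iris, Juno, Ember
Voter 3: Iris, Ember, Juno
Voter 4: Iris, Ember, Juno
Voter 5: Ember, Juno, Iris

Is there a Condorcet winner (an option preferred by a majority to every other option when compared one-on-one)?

Yes

Head-to-head results (5 voters total):
Ember vs Iris: Iris wins 3–2.
Ember vs Juno: Ember wins 4–1.
Iris vs Juno: Iris wins 3–2.
Iris beats each rival — Ember (3–2), Juno (3–2) — so Iris is the Condorcet winner.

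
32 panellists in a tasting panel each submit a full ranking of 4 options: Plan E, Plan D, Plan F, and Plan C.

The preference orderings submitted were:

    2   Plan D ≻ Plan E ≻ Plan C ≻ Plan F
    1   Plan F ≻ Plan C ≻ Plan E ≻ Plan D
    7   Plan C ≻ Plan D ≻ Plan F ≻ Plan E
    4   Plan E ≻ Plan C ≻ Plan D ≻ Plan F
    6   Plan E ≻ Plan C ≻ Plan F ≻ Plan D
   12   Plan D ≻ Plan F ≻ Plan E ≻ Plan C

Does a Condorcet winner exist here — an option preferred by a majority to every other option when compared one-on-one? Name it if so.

There is no Condorcet winner

Head-to-head results (32 voters total):
Plan E vs Plan D: Plan D wins 21–11.
Plan E vs Plan F: Plan F wins 20–12.
Plan E vs Plan C: Plan E wins 24–8.
Plan D vs Plan F: Plan D wins 25–7.
Plan D vs Plan C: Plan C wins 18–14.
Plan F vs Plan C: Plan C wins 19–13.
No candidate beats all others: Plan E beats Plan C beats Plan D beats Plan E, a majority cycle.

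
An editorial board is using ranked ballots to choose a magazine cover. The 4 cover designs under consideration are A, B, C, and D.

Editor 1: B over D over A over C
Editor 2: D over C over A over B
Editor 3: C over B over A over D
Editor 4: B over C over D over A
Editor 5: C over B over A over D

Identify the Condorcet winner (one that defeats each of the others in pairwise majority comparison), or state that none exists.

C

Head-to-head results (5 voters total):
A vs B: B wins 4–1.
A vs C: C wins 4–1.
A vs D: D wins 3–2.
B vs C: C wins 3–2.
B vs D: B wins 4–1.
C vs D: C wins 3–2.
C beats each rival — A (4–1), B (3–2), D (3–2) — so C is the Condorcet winner.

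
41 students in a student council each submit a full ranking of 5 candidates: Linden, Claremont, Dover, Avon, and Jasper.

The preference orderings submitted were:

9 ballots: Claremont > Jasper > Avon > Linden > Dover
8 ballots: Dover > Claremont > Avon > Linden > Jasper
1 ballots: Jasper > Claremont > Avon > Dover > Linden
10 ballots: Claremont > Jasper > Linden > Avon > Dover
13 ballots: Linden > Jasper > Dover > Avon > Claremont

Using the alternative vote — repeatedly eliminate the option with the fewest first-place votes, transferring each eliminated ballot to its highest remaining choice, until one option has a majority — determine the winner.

Round 1: Claremont 19, Linden 13, Dover 8, Jasper 1, Avon 0. Avon has the fewest and is eliminated.
Round 2: Claremont 19, Linden 13, Dover 8, Jasper 1. Jasper has the fewest and is eliminated.
Round 3: Claremont 20, Linden 13, Dover 8. Dover has the fewest and is eliminated.
Round 4: Claremont 28, Linden 13. Claremont has a majority.

Claremont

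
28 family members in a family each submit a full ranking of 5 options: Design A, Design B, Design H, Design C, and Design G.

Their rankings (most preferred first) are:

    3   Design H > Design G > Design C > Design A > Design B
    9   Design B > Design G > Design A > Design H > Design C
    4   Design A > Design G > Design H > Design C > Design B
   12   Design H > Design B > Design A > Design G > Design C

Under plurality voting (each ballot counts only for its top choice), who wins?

Design H

First-place vote totals:
  Design A: 4
  Design B: 9
  Design H: 15
  Design C: 0
  Design G: 0
Design H has the most first-place votes.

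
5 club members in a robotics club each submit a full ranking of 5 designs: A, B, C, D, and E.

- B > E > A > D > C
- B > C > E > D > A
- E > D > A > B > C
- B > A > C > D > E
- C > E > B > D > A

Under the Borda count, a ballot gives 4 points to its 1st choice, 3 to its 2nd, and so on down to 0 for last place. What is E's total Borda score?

12

Borda scores:
  A: 2 + 0 + 2 + 3 + 0 = 7
  B: 4 + 4 + 1 + 4 + 2 = 15
  C: 0 + 3 + 0 + 2 + 4 = 9
  D: 1 + 1 + 3 + 1 + 1 = 7
  E: 3 + 2 + 4 + 0 + 3 = 12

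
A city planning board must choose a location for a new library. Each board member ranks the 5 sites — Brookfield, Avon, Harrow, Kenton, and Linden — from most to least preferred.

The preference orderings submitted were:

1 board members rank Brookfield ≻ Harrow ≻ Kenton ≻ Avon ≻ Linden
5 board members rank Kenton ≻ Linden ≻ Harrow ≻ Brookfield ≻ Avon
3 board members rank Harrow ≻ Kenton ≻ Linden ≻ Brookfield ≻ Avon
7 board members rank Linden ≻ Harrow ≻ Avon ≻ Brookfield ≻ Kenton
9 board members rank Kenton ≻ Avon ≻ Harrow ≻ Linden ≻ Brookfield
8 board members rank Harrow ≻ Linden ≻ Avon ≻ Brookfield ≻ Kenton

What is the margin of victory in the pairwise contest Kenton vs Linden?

Ballots ranking Kenton above Linden: 1+5+3+9 = 18.
Ballots ranking Linden above Kenton: 7+8 = 15.
Kenton wins 18–15, a margin of 3.

3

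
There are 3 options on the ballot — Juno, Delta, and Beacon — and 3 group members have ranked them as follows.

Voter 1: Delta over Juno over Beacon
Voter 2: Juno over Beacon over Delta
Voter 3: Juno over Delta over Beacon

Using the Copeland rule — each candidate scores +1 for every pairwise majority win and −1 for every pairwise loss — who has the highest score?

Pairwise results:
  Juno vs Delta: Juno wins 2–1.
  Juno vs Beacon: Juno wins 3–0.
  Delta vs Beacon: Delta wins 2–1.
Copeland scores (wins − losses):
  Juno: 2 − 0 = 2
  Delta: 1 − 1 = 0
  Beacon: 0 − 2 = -2
Juno has the best Copeland score.

Juno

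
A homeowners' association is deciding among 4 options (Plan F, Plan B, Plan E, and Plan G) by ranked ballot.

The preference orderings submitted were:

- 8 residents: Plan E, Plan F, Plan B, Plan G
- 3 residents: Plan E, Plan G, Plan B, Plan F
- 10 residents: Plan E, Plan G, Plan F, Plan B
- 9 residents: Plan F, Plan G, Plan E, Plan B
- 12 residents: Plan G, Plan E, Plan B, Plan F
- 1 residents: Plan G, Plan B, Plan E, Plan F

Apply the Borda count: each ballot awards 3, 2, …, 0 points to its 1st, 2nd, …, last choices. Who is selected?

Plan E

Borda scores:
  Plan F: 8·2 + 3·0 + 10·1 + 9·3 + 12·0 + 0 = 53
  Plan B: 8·1 + 3·1 + 10·0 + 9·0 + 12·1 + 2 = 25
  Plan E: 8·3 + 3·3 + 10·3 + 9·1 + 12·2 + 1 = 97
  Plan G: 8·0 + 3·2 + 10·2 + 9·2 + 12·3 + 3 = 83
Plan E has the highest total.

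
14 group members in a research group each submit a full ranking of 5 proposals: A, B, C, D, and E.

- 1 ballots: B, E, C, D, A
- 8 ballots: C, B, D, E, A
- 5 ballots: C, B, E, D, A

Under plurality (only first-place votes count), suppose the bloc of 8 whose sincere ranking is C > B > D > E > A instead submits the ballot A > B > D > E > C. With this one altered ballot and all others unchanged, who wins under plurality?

First-place totals with the altered ballot: A 8, B 1, C 5, D 0, E 0.
The switch changes the winner from C to A.

A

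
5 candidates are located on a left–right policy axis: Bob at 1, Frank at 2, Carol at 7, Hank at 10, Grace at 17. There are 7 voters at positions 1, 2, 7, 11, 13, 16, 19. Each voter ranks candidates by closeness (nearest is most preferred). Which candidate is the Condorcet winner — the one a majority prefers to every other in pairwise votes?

With single-peaked preferences on a line, the Condorcet winner is the candidate closest to the median voter.
The median voter (position 11) is closest to Hank at 10.
Check: Hank vs Carol — voters closer to Hank: 4 of 7.

Hank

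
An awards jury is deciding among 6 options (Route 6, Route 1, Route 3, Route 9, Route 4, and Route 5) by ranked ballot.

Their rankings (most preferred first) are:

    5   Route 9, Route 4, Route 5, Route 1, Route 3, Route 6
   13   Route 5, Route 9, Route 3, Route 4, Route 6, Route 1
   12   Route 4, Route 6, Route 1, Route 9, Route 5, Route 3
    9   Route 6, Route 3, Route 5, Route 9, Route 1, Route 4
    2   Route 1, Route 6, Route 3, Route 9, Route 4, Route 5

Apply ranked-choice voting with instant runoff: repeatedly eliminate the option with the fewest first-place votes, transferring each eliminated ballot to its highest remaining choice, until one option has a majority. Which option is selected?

Route 5

Round 1: Route 5 13, Route 4 12, Route 6 9, Route 9 5, Route 1 2, Route 3 0. Route 3 has the fewest and is eliminated.
Round 2: Route 5 13, Route 4 12, Route 6 9, Route 9 5, Route 1 2. Route 1 has the fewest and is eliminated.
Round 3: Route 5 13, Route 4 12, Route 6 11, Route 9 5. Route 9 has the fewest and is eliminated.
Round 4: Route 4 17, Route 5 13, Route 6 11. Route 6 has the fewest and is eliminated.
Round 5: Route 5 22, Route 4 19. Route 5 has a majority.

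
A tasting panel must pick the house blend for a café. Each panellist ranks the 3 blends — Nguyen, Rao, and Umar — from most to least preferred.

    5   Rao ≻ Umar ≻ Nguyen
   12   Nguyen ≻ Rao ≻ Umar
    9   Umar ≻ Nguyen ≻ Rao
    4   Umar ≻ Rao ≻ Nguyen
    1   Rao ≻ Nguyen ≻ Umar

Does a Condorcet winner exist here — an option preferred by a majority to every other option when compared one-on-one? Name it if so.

Head-to-head results (31 voters total):
Nguyen vs Rao: Nguyen wins 21–10.
Nguyen vs Umar: Umar wins 18–13.
Rao vs Umar: Rao wins 18–13.
No candidate beats all others: Nguyen beats Rao beats Umar beats Nguyen, a majority cycle.

No Condorcet winner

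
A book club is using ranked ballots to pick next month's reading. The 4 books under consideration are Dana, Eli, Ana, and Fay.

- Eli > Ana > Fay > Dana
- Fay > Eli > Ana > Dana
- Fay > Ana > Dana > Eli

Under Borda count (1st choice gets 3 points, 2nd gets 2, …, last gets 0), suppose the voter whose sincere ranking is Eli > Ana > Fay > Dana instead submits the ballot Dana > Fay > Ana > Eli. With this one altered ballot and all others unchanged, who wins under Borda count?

Fay

Borda totals with the altered ballot: Dana 4, Eli 2, Ana 4, Fay 8.
The winner is unchanged: still Fay.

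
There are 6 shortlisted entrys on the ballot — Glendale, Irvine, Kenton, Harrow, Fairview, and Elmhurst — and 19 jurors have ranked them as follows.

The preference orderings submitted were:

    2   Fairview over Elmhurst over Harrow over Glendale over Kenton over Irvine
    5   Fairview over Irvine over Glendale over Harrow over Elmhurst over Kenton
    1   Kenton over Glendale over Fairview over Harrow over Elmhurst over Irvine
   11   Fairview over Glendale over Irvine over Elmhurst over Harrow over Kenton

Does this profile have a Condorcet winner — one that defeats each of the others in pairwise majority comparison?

Head-to-head results (19 voters total):
Glendale vs Irvine: Glendale wins 14–5.
Glendale vs Kenton: Glendale wins 18–1.
Glendale vs Harrow: Glendale wins 17–2.
Glendale vs Fairview: Fairview wins 18–1.
Glendale vs Elmhurst: Glendale wins 17–2.
Irvine vs Kenton: Irvine wins 16–3.
Irvine vs Harrow: Irvine wins 16–3.
Irvine vs Fairview: Fairview wins 19–0.
Irvine vs Elmhurst: Irvine wins 16–3.
Kenton vs Harrow: Harrow wins 18–1.
Kenton vs Fairview: Fairview wins 18–1.
Kenton vs Elmhurst: Elmhurst wins 18–1.
Harrow vs Fairview: Fairview wins 19–0.
Harrow vs Elmhurst: Elmhurst wins 13–6.
Fairview vs Elmhurst: Fairview wins 19–0.
Fairview beats each rival — Glendale (18–1), Irvine (19–0), Kenton (18–1), Harrow (19–0), Elmhurst (19–0) — so Fairview is the Condorcet winner.

Yes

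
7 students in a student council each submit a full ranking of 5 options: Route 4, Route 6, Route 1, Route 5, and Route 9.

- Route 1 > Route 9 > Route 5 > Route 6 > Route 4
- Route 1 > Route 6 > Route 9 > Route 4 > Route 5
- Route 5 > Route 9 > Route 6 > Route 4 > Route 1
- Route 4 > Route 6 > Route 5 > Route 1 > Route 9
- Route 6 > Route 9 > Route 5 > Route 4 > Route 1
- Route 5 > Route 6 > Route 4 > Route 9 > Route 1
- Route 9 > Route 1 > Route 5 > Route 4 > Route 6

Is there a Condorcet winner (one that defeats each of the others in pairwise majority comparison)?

No

Head-to-head results (7 voters total):
Route 4 vs Route 6: Route 6 wins 5–2.
Route 4 vs Route 1: Route 4 wins 4–3.
Route 4 vs Route 5: Route 5 wins 5–2.
Route 4 vs Route 9: Route 9 wins 5–2.
Route 6 vs Route 1: Route 6 wins 4–3.
Route 6 vs Route 5: Route 5 wins 4–3.
Route 6 vs Route 9: Route 6 wins 4–3.
Route 1 vs Route 5: Route 5 wins 4–3.
Route 1 vs Route 9: Route 9 wins 4–3.
Route 5 vs Route 9: Route 9 wins 4–3.
No candidate beats all others: Route 6 beats Route 9 beats Route 5 beats Route 6, a majority cycle.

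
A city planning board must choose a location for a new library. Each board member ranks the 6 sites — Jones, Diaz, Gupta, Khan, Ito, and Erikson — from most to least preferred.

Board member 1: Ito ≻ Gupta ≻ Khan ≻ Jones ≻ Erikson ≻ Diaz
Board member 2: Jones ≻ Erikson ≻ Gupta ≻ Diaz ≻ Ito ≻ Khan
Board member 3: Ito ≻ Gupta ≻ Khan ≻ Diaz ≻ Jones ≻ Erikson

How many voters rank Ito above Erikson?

Ballots ranking Ito above Erikson: 2.
Ballots ranking Erikson above Ito: 1.
So 2 of 3 voters prefer Ito to Erikson.

2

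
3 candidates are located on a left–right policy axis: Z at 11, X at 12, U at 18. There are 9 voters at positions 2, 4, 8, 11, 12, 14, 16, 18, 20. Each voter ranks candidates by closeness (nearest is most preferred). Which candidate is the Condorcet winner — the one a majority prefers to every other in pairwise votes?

With single-peaked preferences on a line, the Condorcet winner is the candidate closest to the median voter.
The median voter (position 12) is closest to X at 12.
Check: X vs Z — voters closer to X: 5 of 9.

X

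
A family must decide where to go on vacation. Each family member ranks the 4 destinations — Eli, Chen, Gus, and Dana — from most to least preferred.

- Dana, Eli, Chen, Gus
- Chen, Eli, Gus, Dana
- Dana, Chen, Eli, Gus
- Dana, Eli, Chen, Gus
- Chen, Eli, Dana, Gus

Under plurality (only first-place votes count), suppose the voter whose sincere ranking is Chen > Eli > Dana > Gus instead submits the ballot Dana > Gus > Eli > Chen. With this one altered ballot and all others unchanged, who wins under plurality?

First-place totals with the altered ballot: Eli 0, Chen 1, Gus 0, Dana 4.
The winner is unchanged: still Dana.

Dana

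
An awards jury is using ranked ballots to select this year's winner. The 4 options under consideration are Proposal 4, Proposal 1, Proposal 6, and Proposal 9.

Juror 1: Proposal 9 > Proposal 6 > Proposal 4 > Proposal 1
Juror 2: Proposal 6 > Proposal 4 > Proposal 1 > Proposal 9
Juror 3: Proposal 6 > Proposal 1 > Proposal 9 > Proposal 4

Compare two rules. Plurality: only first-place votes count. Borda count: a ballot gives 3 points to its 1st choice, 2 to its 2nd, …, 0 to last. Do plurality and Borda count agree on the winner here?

Plurality first-place counts: Proposal 4 0, Proposal 1 0, Proposal 6 2, Proposal 9 1 → Proposal 6.
Borda totals: Proposal 4 3, Proposal 1 3, Proposal 6 8, Proposal 9 4 → Proposal 6.
The two rules agree on Proposal 6.

Yes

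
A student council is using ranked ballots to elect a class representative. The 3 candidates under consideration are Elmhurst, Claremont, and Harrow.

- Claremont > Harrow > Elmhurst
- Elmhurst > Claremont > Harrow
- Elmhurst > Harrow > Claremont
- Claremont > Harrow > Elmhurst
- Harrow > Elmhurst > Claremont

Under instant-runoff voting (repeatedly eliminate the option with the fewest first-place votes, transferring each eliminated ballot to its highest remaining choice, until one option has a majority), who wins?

Elmhurst

Round 1: Elmhurst 2, Claremont 2, Harrow 1. Harrow has the fewest and is eliminated.
Round 2: Elmhurst 3, Claremont 2. Elmhurst has a majority.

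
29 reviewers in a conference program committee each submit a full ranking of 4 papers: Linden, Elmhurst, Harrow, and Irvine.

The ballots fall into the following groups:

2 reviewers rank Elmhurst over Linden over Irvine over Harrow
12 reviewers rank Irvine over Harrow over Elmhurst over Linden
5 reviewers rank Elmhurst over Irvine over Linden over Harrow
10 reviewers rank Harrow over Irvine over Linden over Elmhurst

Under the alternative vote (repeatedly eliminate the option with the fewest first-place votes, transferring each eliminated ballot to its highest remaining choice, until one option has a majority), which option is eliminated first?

Linden

Round 1: Irvine 12, Harrow 10, Elmhurst 7, Linden 0. Linden has the fewest and is eliminated.
Round 2: Irvine 12, Harrow 10, Elmhurst 7. Elmhurst has the fewest and is eliminated.
Round 3: Irvine 19, Harrow 10. Irvine has a majority.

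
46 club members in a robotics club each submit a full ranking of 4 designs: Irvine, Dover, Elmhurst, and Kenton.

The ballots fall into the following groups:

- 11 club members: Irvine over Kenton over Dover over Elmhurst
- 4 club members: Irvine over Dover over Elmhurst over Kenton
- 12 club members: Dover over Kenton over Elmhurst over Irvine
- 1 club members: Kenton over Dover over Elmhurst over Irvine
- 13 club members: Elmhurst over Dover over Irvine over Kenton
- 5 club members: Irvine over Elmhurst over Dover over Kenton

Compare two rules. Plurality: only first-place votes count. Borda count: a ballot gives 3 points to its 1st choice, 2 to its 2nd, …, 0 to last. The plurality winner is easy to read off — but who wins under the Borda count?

Dover

Plurality first-place counts: Irvine 20, Dover 12, Elmhurst 13, Kenton 1 → Irvine.
Borda totals: Irvine 73, Dover 88, Elmhurst 66, Kenton 49 → Dover.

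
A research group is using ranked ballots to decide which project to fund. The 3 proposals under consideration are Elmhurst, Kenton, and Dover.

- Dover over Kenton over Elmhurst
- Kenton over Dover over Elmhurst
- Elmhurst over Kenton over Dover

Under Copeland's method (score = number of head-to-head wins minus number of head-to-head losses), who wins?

Pairwise results:
  Elmhurst vs Kenton: Kenton wins 2–1.
  Elmhurst vs Dover: Dover wins 2–1.
  Kenton vs Dover: Kenton wins 2–1.
Copeland scores (wins − losses):
  Elmhurst: 0 − 2 = -2
  Kenton: 2 − 0 = 2
  Dover: 1 − 1 = 0
Kenton has the best Copeland score.

Kenton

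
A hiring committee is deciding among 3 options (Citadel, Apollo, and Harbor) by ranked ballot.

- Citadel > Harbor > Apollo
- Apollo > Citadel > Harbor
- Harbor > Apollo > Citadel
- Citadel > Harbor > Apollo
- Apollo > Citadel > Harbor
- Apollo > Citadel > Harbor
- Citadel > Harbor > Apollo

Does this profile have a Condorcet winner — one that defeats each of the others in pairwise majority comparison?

Head-to-head results (7 voters total):
Citadel vs Apollo: Apollo wins 4–3.
Citadel vs Harbor: Citadel wins 6–1.
Apollo vs Harbor: Harbor wins 4–3.
No candidate beats all others: Citadel beats Harbor beats Apollo beats Citadel, a majority cycle.

No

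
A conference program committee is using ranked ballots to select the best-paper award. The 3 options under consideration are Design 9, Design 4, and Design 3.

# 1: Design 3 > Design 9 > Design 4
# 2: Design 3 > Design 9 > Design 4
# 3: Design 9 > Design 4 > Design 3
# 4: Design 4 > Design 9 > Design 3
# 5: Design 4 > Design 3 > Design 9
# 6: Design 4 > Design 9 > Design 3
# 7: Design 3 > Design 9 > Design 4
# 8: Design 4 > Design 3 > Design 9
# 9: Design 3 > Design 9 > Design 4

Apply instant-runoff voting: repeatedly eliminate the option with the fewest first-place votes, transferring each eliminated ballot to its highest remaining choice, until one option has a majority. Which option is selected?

Design 4

Round 1: Design 4 4, Design 3 4, Design 9 1. Design 9 has the fewest and is eliminated.
Round 2: Design 4 5, Design 3 4. Design 4 has a majority.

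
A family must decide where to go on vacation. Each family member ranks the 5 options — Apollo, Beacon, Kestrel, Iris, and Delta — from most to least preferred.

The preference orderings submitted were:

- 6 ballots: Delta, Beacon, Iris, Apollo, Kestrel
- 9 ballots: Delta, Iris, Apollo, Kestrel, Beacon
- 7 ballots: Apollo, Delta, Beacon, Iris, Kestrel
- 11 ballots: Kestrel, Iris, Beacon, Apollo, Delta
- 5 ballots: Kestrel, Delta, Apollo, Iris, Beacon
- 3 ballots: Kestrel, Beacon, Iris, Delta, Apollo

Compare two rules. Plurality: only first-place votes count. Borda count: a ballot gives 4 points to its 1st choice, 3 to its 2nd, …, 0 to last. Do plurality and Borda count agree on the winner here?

Plurality first-place counts: Apollo 7, Beacon 0, Kestrel 19, Iris 0, Delta 15 → Kestrel.
Borda totals: Apollo 73, Beacon 63, Kestrel 85, Iris 90, Delta 99 → Delta.
The two rules disagree: plurality picks Kestrel, Borda picks Delta.

No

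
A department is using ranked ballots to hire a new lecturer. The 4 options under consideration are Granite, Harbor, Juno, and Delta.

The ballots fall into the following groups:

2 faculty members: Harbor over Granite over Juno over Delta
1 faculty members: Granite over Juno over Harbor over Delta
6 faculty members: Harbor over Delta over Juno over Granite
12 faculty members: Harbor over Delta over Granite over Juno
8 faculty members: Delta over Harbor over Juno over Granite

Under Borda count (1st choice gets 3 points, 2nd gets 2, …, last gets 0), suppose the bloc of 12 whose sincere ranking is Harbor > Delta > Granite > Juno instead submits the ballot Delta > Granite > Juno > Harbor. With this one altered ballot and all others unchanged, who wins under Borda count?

Borda totals with the altered ballot: Granite 31, Harbor 41, Juno 30, Delta 72.
The switch changes the winner from Harbor to Delta.

Delta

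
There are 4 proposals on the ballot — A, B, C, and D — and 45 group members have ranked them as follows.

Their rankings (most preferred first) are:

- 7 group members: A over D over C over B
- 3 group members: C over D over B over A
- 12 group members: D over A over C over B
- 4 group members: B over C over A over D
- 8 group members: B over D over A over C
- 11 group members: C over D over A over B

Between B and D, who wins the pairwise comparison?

D

Ballots ranking B above D: 4+8 = 12.
Ballots ranking D above B: 7+3+12+11 = 33.
D wins the head-to-head, 33–12.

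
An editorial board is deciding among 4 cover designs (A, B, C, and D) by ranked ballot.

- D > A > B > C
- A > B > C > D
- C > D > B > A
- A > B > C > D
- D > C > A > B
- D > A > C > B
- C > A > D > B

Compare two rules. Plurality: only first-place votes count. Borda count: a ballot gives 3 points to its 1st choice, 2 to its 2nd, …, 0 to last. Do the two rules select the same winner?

No

Plurality first-place counts: A 2, B 0, C 2, D 3 → D.
Borda totals: A 13, B 6, C 11, D 12 → A.
The two rules disagree: plurality picks D, Borda picks A.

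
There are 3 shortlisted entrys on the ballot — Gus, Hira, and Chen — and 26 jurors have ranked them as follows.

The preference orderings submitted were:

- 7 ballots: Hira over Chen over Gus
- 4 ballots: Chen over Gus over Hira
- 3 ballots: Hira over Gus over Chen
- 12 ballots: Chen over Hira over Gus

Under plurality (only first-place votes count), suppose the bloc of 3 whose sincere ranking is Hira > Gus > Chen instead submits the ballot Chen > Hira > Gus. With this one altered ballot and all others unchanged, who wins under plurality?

Chen

First-place totals with the altered ballot: Gus 0, Hira 7, Chen 19.
The winner is unchanged: still Chen.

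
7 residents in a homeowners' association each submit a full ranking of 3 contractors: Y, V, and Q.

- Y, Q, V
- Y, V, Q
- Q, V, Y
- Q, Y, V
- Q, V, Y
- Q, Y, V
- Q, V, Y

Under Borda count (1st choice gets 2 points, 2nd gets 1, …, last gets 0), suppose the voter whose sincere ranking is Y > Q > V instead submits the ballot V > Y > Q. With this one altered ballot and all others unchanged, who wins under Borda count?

Borda totals with the altered ballot: Y 5, V 6, Q 10.
The winner is unchanged: still Q.

Q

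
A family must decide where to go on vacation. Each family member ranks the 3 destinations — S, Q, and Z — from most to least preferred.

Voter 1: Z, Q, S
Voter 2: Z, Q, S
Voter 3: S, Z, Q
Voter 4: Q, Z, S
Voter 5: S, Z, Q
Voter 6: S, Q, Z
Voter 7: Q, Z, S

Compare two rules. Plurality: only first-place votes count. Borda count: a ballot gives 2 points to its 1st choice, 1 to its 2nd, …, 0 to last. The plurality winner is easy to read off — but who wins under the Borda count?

Z

Plurality first-place counts: S 3, Q 2, Z 2 → S.
Borda totals: S 6, Q 7, Z 8 → Z.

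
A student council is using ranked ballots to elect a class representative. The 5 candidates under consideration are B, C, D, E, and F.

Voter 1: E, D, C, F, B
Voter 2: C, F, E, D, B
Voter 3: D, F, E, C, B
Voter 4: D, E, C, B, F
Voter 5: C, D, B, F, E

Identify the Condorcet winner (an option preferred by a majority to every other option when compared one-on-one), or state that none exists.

Head-to-head results (5 voters total):
B vs C: C wins 5–0.
B vs D: D wins 5–0.
B vs E: E wins 4–1.
B vs F: F wins 3–2.
C vs D: D wins 3–2.
C vs E: E wins 3–2.
C vs F: C wins 4–1.
D vs E: D wins 3–2.
D vs F: D wins 4–1.
E vs F: F wins 3–2.
D beats each rival — B (5–0), C (3–2), E (3–2), F (4–1) — so D is the Condorcet winner.

D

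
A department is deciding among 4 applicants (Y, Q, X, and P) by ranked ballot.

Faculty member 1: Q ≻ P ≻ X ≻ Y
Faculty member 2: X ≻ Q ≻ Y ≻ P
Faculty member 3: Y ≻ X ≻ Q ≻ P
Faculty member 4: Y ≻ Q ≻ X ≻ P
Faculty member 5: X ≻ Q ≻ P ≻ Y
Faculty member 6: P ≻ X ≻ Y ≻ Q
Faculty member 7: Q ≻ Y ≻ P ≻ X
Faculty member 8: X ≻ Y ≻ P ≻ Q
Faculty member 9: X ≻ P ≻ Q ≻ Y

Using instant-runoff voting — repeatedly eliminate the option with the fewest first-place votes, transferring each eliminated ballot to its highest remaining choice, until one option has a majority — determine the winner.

Round 1: X 4, Y 2, Q 2, P 1. P has the fewest and is eliminated.
Round 2: X 5, Y 2, Q 2. X has a majority.

X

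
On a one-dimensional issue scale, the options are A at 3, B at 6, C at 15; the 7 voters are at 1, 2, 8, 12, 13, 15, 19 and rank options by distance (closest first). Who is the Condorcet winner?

C

With single-peaked preferences on a line, the Condorcet winner is the candidate closest to the median voter.
The median voter (position 12) is closest to C at 15.
Check: C vs B — voters closer to C: 4 of 7.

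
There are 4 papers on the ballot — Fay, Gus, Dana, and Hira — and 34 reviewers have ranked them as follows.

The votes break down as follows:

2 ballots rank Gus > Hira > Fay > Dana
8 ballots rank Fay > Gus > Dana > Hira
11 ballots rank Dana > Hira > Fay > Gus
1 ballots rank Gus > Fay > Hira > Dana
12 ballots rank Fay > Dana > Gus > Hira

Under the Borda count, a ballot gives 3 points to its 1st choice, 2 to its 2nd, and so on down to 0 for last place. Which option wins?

Borda scores:
  Fay: 2·1 + 8·3 + 11·1 + 2 + 12·3 = 75
  Gus: 2·3 + 8·2 + 11·0 + 3 + 12·1 = 37
  Dana: 2·0 + 8·1 + 11·3 + 0 + 12·2 = 65
  Hira: 2·2 + 8·0 + 11·2 + 1 + 12·0 = 27
Fay has the highest total.

Fay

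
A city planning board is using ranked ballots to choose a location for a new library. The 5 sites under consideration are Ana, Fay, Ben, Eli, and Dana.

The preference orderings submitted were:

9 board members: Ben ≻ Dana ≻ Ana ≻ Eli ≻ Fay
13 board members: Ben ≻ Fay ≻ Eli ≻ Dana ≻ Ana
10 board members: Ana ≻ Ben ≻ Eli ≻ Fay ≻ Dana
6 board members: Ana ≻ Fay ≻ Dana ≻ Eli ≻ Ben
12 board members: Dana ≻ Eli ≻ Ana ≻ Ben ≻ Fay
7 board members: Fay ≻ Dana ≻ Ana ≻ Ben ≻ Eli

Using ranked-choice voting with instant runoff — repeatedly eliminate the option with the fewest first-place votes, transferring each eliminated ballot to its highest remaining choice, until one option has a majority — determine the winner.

Ben

Round 1: Ben 22, Ana 16, Dana 12, Fay 7, Eli 0. Eli has the fewest and is eliminated.
Round 2: Ben 22, Ana 16, Dana 12, Fay 7. Fay has the fewest and is eliminated.
Round 3: Ben 22, Dana 19, Ana 16. Ana has the fewest and is eliminated.
Round 4: Ben 32, Dana 25. Ben has a majority.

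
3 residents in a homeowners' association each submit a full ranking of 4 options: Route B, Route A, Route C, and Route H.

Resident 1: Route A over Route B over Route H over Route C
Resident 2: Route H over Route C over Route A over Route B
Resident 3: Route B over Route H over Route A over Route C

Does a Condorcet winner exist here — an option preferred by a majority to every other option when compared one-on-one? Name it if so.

No Condorcet winner

Head-to-head results (3 voters total):
Route B vs Route A: Route A wins 2–1.
Route B vs Route C: Route B wins 2–1.
Route B vs Route H: Route B wins 2–1.
Route A vs Route C: Route A wins 2–1.
Route A vs Route H: Route H wins 2–1.
Route C vs Route H: Route H wins 3–0.
No candidate beats all others: Route B beats Route H beats Route A beats Route B, a majority cycle.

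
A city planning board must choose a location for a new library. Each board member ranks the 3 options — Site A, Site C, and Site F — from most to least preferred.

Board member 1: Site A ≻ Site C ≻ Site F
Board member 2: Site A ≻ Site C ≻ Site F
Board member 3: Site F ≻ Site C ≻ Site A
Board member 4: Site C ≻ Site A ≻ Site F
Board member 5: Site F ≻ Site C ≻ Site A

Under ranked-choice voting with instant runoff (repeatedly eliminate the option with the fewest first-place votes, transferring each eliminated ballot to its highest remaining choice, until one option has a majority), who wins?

Round 1: Site A 2, Site F 2, Site C 1. Site C has the fewest and is eliminated.
Round 2: Site A 3, Site F 2. Site A has a majority.

Site A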